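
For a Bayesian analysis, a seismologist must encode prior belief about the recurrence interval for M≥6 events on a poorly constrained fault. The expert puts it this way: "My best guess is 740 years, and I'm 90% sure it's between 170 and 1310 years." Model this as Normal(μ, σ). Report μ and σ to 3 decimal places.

μ = 740.000, σ = 346.535

A symmetric 90% interval runs μ ± z·σ with z = 1.645.
Half-width = 570, so σ = 570/1.645 = 346.535.
μ is the stated best guess, 740.000.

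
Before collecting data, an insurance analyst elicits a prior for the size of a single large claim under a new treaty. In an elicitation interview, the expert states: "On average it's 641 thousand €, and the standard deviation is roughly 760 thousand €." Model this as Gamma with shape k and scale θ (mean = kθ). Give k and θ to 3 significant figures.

k ≈ 0.711, θ ≈ 901

For Gamma(k, scale θ): mean = kθ, variance = kθ², so CV = 1/√k.
CV = SD/mean = 760/641 = 1.186, hence k = 1/CV² = 0.711.
Then θ = mean/k = 641/0.711 = 901.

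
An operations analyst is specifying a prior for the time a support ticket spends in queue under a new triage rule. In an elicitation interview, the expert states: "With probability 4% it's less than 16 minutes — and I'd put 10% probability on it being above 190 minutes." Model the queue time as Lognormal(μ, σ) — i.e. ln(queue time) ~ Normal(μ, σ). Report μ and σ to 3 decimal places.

If T ~ Lognormal(μ,σ) then ln T ~ Normal(μ,σ), so the p-quantile of ln T is μ + z_p·σ.
ln(16) = 2.773 and ln(190) = 5.247; z_{0.04} = -1.751, z_{0.9} = 1.282.
σ = (5.247 − 2.773)/(1.282 − (-1.751)) = 0.816.
μ = 2.773 − (-1.751)·0.816 = 4.201.

μ ≈ 4.201, σ ≈ 0.816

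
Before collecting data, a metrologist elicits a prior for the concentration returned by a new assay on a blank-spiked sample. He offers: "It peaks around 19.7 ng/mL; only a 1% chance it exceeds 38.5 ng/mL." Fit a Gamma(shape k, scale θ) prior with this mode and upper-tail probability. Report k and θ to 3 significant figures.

k ≈ 12, θ ≈ 1.79

Gamma(k,θ) with k>1 has mode (k−1)θ, so θ = 19.7/(k−1).
Need P(X < 38.5) = 0.99 with θ tied to k this way. Start at k = 2, θ = 19.7: P(X<38.5) ≈ 0.581.
Too low — raise k to concentrate. Iterating converges to k ≈ 12.
Then θ = 19.7/(12−1) ≈ 1.79.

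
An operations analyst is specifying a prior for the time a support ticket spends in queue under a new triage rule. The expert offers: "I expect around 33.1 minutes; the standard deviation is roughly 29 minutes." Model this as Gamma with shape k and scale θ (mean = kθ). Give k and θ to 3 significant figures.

For Gamma(k, scale θ): mean = kθ, variance = kθ², so CV = 1/√k.
CV = SD/mean = 29/33.1 = 0.8761, hence k = 1/CV² = 1.3.
Then θ = mean/k = 33.1/1.3 = 25.4.

k ≈ 1.3, θ ≈ 25.4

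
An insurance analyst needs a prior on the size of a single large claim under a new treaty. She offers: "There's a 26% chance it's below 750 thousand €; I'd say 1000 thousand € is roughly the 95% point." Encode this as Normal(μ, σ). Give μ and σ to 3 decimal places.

μ = 820.289, σ = 109.256

For Normal(μ,σ), the p-quantile is μ + z_p·σ. Here z_{0.26} = -0.6433, z_{0.95} = 1.645.
So 750 = μ − 0.6433σ and 1000 = μ + 1.645σ.
Subtracting: σ = (1000 − 750)/(1.645 − (-0.6433)) = 109.256.
Then μ = 750 − (-0.6433)·109.256 = 820.289.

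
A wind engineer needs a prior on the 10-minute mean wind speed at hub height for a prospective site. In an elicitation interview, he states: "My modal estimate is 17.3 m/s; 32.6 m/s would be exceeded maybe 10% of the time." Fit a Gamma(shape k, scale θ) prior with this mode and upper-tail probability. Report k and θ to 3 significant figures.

Gamma(k,θ) with k>1 has mode (k−1)θ, so θ = 17.3/(k−1).
Need P(X < 32.6) = 0.9 with θ tied to k this way. Start at k = 2, θ = 17.3: P(X<32.6) ≈ 0.562.
Too low — raise k to concentrate. Iterating converges to k ≈ 5.76.
Then θ = 17.3/(5.76−1) ≈ 3.63.

k ≈ 5.76, θ ≈ 3.63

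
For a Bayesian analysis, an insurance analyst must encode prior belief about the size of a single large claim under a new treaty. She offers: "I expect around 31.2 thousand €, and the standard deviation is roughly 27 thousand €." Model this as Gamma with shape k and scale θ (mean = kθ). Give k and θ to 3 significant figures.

For Gamma(k, scale θ): mean = kθ, variance = kθ², so CV = 1/√k.
CV = SD/mean = 27/31.2 = 0.8654, hence k = 1/CV² = 1.34.
Then θ = mean/k = 31.2/1.34 = 23.4.

k ≈ 1.34, θ ≈ 23.4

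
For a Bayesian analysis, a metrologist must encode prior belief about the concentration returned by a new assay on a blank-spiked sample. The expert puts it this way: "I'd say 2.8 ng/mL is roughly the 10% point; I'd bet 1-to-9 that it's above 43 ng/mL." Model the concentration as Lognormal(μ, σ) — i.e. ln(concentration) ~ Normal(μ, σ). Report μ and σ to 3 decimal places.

μ ≈ 2.395, σ ≈ 1.066

If T ~ Lognormal(μ,σ) then ln T ~ Normal(μ,σ), so the p-quantile of ln T is μ + z_p·σ.
ln(2.8) = 1.03 and ln(43) = 3.761; z_{0.1} = -1.282, z_{0.9} = 1.282.
σ = (3.761 − 1.03)/(1.282 − (-1.282)) = 1.066.
μ = 1.03 − (-1.282)·1.066 = 2.395.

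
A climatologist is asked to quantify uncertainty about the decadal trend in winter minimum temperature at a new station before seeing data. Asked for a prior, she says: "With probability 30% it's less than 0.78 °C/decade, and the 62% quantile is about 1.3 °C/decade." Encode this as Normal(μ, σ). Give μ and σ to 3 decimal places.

μ = 1.109, σ = 0.627

The p-quantile of Normal(μ,σ) is μ + z_p·σ, with z_{0.3} = -0.5244 and z_{0.62} = 0.3055.
Eliminate σ: μ = (z₂·x₁ − z₁·x₂)/(z₂ − z₁) = (0.3055·0.78 − (-0.5244)·1.3)/0.8299 = 1.109.
Then σ = (x₂ − x₁)/(z₂ − z₁) = (1.3 − 0.78)/0.8299 = 0.627.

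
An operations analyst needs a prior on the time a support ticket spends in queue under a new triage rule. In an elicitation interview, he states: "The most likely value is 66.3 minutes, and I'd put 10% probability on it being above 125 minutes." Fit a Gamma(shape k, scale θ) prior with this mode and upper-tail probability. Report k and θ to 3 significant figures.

Gamma(k,θ) with k>1 has mode (k−1)θ, so θ = 66.3/(k−1).
Need P(X < 125) = 0.9 with θ tied to k this way. Start at k = 2, θ = 66.3: P(X<125) ≈ 0.562.
Too low — raise k to concentrate. Iterating converges to k ≈ 5.75.
Then θ = 66.3/(5.75−1) ≈ 14.

k ≈ 5.75, θ ≈ 14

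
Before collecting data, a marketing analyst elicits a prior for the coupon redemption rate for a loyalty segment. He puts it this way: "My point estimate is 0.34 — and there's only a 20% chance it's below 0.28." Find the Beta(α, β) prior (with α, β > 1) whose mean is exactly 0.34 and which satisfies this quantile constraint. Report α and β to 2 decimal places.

α ≈ 15.34, β ≈ 29.79

With mean 0.34 fixed, write α = 0.34s, β = 0.66s where s = α+β.
Need P(θ < 0.28) = 0.2 under Beta(0.34s, 0.66s). Normal approximation: (q−m)/√(m(1−m)/s) ≈ z_{0.2} = -0.842, so s ≈ 0.34·0.66·(-0.842)²/(0.28−0.34)² = 44.2.
At s = 44.2: P(θ<0.28) ≈ 0.203. Adjusting to match 0.2 gives s ≈ 45.13.
So α = 0.34·45.13 ≈ 15.34, β = 0.66·45.13 ≈ 29.79.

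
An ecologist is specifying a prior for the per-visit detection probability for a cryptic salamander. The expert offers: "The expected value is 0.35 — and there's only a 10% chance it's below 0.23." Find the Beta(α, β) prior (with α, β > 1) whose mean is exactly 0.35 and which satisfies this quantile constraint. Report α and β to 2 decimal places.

With mean 0.35 fixed, write α = 0.35s, β = 0.65s where s = α+β.
Need P(θ < 0.23) = 0.1 under Beta(0.35s, 0.65s). Normal approximation: (q−m)/√(m(1−m)/s) ≈ z_{0.1} = -1.28, so s ≈ 0.35·0.65·(-1.28)²/(0.23−0.35)² = 25.9.
At s = 25.9: P(θ<0.23) ≈ 0.092. Adjusting to match 0.1 gives s ≈ 24.32.
So α = 0.35·24.32 ≈ 8.51, β = 0.65·24.32 ≈ 15.81.

α ≈ 8.51, β ≈ 15.81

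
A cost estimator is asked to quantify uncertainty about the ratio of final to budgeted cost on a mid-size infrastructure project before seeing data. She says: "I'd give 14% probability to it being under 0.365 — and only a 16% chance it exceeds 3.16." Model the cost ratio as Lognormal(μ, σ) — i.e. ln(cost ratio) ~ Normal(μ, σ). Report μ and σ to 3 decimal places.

If T ~ Lognormal(μ,σ) then ln T ~ Normal(μ,σ), so the p-quantile of ln T is μ + z_p·σ.
ln(0.365) = -1.008 and ln(3.16) = 1.151; z_{0.14} = -1.08, z_{0.84} = 0.9945.
σ = (1.151 − -1.008)/(0.9945 − (-1.08)) = 1.040.
μ = -1.008 − (-1.08)·1.040 = 0.116.

μ ≈ 0.116, σ ≈ 1.040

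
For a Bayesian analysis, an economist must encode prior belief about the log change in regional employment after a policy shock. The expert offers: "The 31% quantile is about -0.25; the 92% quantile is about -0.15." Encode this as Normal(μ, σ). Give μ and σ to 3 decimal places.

For Normal(μ,σ), the p-quantile is μ + z_p·σ. Here z_{0.31} = -0.4959, z_{0.92} = 1.405.
So -0.25 = μ − 0.4959σ and -0.15 = μ + 1.405σ.
Subtracting: σ = (-0.15 − -0.25)/(1.405 − (-0.4959)) = 0.053.
Then μ = -0.25 − (-0.4959)·0.053 = -0.224.

μ = -0.224, σ = 0.053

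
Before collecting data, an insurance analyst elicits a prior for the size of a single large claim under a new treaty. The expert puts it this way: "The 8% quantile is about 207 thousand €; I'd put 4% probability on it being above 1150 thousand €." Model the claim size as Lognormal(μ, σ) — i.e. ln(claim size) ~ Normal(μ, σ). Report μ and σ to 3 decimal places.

μ ≈ 6.096, σ ≈ 0.543

If T ~ Lognormal(μ,σ) then ln T ~ Normal(μ,σ), so the p-quantile of ln T is μ + z_p·σ.
ln(207) = 5.333 and ln(1150) = 7.048; z_{0.08} = -1.405, z_{0.96} = 1.751.
σ = (7.048 − 5.333)/(1.751 − (-1.405)) = 0.543.
μ = 5.333 − (-1.405)·0.543 = 6.096.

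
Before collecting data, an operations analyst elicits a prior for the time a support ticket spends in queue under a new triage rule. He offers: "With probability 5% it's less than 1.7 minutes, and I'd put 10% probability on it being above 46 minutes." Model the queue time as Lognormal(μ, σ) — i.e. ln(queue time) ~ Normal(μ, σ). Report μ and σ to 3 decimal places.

μ ≈ 2.384, σ ≈ 1.127

If T ~ Lognormal(μ,σ) then ln T ~ Normal(μ,σ), so the p-quantile of ln T is μ + z_p·σ.
ln(1.7) = 0.5306 and ln(46) = 3.829; z_{0.05} = -1.645, z_{0.9} = 1.282.
σ = (3.829 − 0.5306)/(1.282 − (-1.645)) = 1.127.
μ = 0.5306 − (-1.645)·1.127 = 2.384.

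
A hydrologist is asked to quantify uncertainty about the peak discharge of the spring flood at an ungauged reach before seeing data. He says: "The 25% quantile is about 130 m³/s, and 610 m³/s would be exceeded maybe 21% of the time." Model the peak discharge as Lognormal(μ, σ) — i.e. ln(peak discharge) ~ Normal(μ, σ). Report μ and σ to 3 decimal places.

If T ~ Lognormal(μ,σ) then ln T ~ Normal(μ,σ), so the p-quantile of ln T is μ + z_p·σ.
ln(130) = 4.868 and ln(610) = 6.413; z_{0.25} = -0.6745, z_{0.79} = 0.8064.
σ = (6.413 − 4.868)/(0.8064 − (-0.6745)) = 1.044.
μ = 4.868 − (-0.6745)·1.044 = 5.572.

μ ≈ 5.572, σ ≈ 1.044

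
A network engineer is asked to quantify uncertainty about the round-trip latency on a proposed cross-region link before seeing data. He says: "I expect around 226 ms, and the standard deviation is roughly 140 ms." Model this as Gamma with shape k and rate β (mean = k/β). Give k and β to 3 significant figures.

For Gamma(k, rate β): mean = k/β, variance = k/β², so CV = 1/√k.
CV = SD/mean = 140/226 = 0.6195, hence k = 1/CV² = 2.61.
Then β = k/mean = 2.61/226 = 0.0115.

k ≈ 2.61, β ≈ 0.0115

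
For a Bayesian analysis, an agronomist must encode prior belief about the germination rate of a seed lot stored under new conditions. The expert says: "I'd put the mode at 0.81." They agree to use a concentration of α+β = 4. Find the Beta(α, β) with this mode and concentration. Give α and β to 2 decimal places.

For α,β > 1 the Beta mode is (α−1)/(α+β−2). With α+β = 4, the mode is (α−1)/2.
Set (α−1)/2 = 0.81 → α = 1 + 0.81·2 = 2.62.
β = 4 − α = 1.38.

α = 2.62, β = 1.38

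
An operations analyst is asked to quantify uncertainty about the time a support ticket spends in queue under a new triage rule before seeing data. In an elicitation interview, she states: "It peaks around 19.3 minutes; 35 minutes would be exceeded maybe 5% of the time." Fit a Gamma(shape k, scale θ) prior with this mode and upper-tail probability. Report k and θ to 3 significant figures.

Gamma(k,θ) with k>1 has mode (k−1)θ, so θ = 19.3/(k−1).
Need P(X < 35) = 0.95 with θ tied to k this way. Start at k = 2, θ = 19.3: P(X<35) ≈ 0.541.
Too low — raise k to concentrate. Iterating converges to k ≈ 8.86.
Then θ = 19.3/(8.86−1) ≈ 2.45.

k ≈ 8.86, θ ≈ 2.45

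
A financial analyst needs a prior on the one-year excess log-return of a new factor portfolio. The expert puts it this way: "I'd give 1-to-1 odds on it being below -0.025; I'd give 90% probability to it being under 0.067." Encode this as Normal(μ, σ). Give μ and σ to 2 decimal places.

μ = -0.03, σ = 0.07

The p-quantile of Normal(μ,σ) is μ + z_p·σ, with z_{0.5} = 0 and z_{0.9} = 1.282.
Eliminate σ: μ = (z₂·x₁ − z₁·x₂)/(z₂ − z₁) = (1.282·-0.025 − (0)·0.067)/1.282 = -0.03.
Then σ = (x₂ − x₁)/(z₂ − z₁) = (0.067 − -0.025)/1.282 = 0.07.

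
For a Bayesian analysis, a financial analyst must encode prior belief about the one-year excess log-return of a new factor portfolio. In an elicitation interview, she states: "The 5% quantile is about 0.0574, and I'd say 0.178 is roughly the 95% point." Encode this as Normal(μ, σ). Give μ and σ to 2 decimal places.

For Normal(μ,σ), the p-quantile is μ + z_p·σ. Here z_{0.05} = -1.645, z_{0.95} = 1.645.
So 0.0574 = μ − 1.645σ and 0.178 = μ + 1.645σ.
Subtracting: σ = (0.178 − 0.0574)/(1.645 − (-1.645)) = 0.04.
Then μ = 0.0574 − (-1.645)·0.04 = 0.12.

μ = 0.12, σ = 0.04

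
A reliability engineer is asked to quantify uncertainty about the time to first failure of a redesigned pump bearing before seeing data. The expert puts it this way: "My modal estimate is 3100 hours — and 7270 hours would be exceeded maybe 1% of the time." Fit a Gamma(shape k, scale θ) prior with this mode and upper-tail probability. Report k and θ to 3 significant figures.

Gamma(k,θ) with k>1 has mode (k−1)θ, so θ = 3100/(k−1).
Need P(X < 7270) = 0.99 with θ tied to k this way. Start at k = 2, θ = 3100: P(X<7270) ≈ 0.679.
Too low — raise k to concentrate. Iterating converges to k ≈ 7.55.
Then θ = 3100/(7.55−1) ≈ 473.

k ≈ 7.55, θ ≈ 473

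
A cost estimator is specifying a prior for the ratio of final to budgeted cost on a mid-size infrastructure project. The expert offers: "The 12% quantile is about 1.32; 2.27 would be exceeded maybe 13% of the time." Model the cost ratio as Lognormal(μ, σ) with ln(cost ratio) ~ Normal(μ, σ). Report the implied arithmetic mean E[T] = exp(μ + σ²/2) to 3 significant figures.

If T ~ Lognormal(μ,σ) then ln T ~ Normal(μ,σ), so the p-quantile of ln T is μ + z_p·σ.
ln(1.32) = 0.2776 and ln(2.27) = 0.8198; z_{0.12} = -1.175, z_{0.87} = 1.126.
σ = (0.8198 − 0.2776)/(1.126 − (-1.175)) = 0.236.
μ = 0.2776 − (-1.175)·0.236 = 0.554.
E[T] = exp(μ + σ²/2) = exp(0.554 + 0.0277) = 1.79.

E[T] ≈ 1.79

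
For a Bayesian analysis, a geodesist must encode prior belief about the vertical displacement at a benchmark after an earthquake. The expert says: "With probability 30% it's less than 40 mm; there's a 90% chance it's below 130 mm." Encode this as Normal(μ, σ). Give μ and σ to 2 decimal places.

The p-quantile of Normal(μ,σ) is μ + z_p·σ, with z_{0.3} = -0.5244 and z_{0.9} = 1.282.
Eliminate σ: μ = (z₂·x₁ − z₁·x₂)/(z₂ − z₁) = (1.282·40 − (-0.5244)·130)/1.806 = 66.13.
Then σ = (x₂ − x₁)/(z₂ − z₁) = (130 − 40)/1.806 = 49.84.

μ = 66.13, σ = 49.84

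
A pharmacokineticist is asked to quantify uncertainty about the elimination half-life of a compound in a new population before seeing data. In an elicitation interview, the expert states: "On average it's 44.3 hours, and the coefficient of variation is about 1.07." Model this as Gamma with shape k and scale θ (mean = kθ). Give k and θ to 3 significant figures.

For Gamma(k, scale θ): mean = kθ, variance = kθ², so CV = 1/√k.
CV = 1.07, hence k = 1/CV² = 0.873.
Then θ = mean/k = 44.3/0.873 = 50.7.

k ≈ 0.873, θ ≈ 50.7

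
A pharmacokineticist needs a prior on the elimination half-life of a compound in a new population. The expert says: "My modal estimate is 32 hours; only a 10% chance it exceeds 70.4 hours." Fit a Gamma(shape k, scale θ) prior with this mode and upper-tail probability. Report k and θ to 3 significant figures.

Gamma(k,θ) with k>1 has mode (k−1)θ, so θ = 32/(k−1).
Need P(X < 70.4) = 0.9 with θ tied to k this way. Start at k = 2, θ = 32: P(X<70.4) ≈ 0.645.
Too low — raise k to concentrate. Iterating converges to k ≈ 4.09.
Then θ = 32/(4.09−1) ≈ 10.3.

k ≈ 4.09, θ ≈ 10.3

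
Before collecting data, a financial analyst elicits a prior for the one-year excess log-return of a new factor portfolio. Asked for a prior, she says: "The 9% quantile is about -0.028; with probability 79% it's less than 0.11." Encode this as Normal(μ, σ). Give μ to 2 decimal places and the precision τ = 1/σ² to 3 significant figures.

The p-quantile of Normal(μ,σ) is μ + z_p·σ, with z_{0.09} = -1.341 and z_{0.79} = 0.8064.
Eliminate σ: μ = (z₂·x₁ − z₁·x₂)/(z₂ − z₁) = (0.8064·-0.028 − (-1.341)·0.11)/2.147 = 0.06.
Then σ = (x₂ − x₁)/(z₂ − z₁) = (0.11 − -0.028)/2.147 = 0.06.
Precision τ = 1/σ² = 1/0.06427² = 242.

μ = 0.06, τ = 242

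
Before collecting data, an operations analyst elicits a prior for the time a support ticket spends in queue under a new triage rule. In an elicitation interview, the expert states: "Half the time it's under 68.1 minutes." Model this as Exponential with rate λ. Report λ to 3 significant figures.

Exponential median = ln 2 / λ, so λ = ln 2 / 68.1 = 0.0102.

λ ≈ 0.0102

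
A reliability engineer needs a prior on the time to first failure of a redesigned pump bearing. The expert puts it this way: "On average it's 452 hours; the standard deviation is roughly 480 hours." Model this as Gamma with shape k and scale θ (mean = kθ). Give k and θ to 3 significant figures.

For Gamma(k, scale θ): mean = kθ, variance = kθ², so CV = 1/√k.
CV = SD/mean = 480/452 = 1.062, hence k = 1/CV² = 0.887.
Then θ = mean/k = 452/0.887 = 510.

k ≈ 0.887, θ ≈ 510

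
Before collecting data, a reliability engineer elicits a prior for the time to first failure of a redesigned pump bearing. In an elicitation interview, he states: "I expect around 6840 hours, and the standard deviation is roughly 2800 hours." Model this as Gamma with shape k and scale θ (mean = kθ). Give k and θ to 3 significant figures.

For Gamma(k, scale θ): mean = kθ, variance = kθ², so CV = 1/√k.
CV = SD/mean = 2800/6840 = 0.4094, hence k = 1/CV² = 5.97.
Then θ = mean/k = 6840/5.97 = 1150.

k ≈ 5.97, θ ≈ 1150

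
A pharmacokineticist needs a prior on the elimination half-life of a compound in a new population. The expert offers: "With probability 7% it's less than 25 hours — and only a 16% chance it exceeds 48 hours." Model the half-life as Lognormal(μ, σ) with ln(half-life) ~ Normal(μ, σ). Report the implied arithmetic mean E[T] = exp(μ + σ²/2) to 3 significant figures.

E[T] ≈ 38.2 hours

If T ~ Lognormal(μ,σ) then ln T ~ Normal(μ,σ), so the p-quantile of ln T is μ + z_p·σ.
ln(25) = 3.219 and ln(48) = 3.871; z_{0.07} = -1.476, z_{0.84} = 0.9945.
σ = (3.871 − 3.219)/(0.9945 − (-1.476)) = 0.264.
μ = 3.219 − (-1.476)·0.264 = 3.609.
E[T] = exp(μ + σ²/2) = exp(3.609 + 0.0349) = 38.2 hours.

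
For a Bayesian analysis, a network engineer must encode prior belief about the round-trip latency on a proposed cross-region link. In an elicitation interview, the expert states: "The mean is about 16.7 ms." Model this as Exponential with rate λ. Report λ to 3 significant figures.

λ ≈ 0.0599

Exponential mean = 1/λ, so λ = 1/16.7 = 0.0599.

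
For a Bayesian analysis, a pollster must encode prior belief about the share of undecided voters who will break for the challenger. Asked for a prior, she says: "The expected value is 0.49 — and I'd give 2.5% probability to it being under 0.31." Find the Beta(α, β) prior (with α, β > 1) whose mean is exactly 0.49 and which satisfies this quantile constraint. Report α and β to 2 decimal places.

With mean 0.49 fixed, write α = 0.49s, β = 0.51s where s = α+β.
Need P(θ < 0.31) = 0.025 under Beta(0.49s, 0.51s). Normal approximation: (q−m)/√(m(1−m)/s) ≈ z_{0.025} = -1.96, so s ≈ 0.49·0.51·(-1.96)²/(0.31−0.49)² = 29.6.
At s = 29.6: P(θ<0.31) ≈ 0.022. Adjusting to match 0.025 gives s ≈ 27.93.
So α = 0.49·27.93 ≈ 13.69, β = 0.51·27.93 ≈ 14.24.

α ≈ 13.69, β ≈ 14.24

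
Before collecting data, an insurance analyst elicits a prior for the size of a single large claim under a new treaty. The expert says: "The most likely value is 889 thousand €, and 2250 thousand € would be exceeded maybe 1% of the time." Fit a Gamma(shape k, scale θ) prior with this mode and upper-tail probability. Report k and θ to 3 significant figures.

Gamma(k,θ) with k>1 has mode (k−1)θ, so θ = 889/(k−1).
Need P(X < 2250) = 0.99 with θ tied to k this way. Start at k = 2, θ = 889: P(X<2250) ≈ 0.719.
Too low — raise k to concentrate. Iterating converges to k ≈ 6.43.
Then θ = 889/(6.43−1) ≈ 164.

k ≈ 6.43, θ ≈ 164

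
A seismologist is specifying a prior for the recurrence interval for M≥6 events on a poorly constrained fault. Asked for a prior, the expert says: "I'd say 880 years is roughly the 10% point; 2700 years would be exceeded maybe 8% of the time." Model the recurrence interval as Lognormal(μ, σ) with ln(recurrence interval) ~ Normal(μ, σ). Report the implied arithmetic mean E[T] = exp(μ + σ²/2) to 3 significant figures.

E[T] ≈ 1640 years

If T ~ Lognormal(μ,σ) then ln T ~ Normal(μ,σ), so the p-quantile of ln T is μ + z_p·σ.
ln(880) = 6.78 and ln(2700) = 7.901; z_{0.1} = -1.282, z_{0.92} = 1.405.
σ = (7.901 − 6.78)/(1.405 − (-1.282)) = 0.417.
μ = 6.78 − (-1.282)·0.417 = 7.315.
E[T] = exp(μ + σ²/2) = exp(7.315 + 0.0871) = 1640 years.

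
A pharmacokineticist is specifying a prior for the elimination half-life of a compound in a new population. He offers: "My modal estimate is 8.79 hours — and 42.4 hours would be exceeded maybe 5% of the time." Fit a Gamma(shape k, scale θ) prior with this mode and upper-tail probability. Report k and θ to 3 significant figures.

k ≈ 1.98, θ ≈ 9.01

Gamma(k,θ) with k>1 has mode (k−1)θ, so θ = 8.79/(k−1).
Need P(X < 42.4) = 0.95 with θ tied to k this way. Start at k = 2, θ = 8.79: P(X<42.4) ≈ 0.953.
Too high — lower k to spread out. Iterating converges to k ≈ 1.98.
Then θ = 8.79/(1.98−1) ≈ 9.01.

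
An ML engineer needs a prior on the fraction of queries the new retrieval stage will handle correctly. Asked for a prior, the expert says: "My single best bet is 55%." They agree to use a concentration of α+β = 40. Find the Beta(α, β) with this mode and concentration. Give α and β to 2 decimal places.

α = 21.90, β = 18.10

For α,β > 1 the Beta mode is (α−1)/(α+β−2). With α+β = 40, the mode is (α−1)/38.
Set (α−1)/38 = 0.55 → α = 1 + 0.55·38 = 21.90.
β = 40 − α = 18.10.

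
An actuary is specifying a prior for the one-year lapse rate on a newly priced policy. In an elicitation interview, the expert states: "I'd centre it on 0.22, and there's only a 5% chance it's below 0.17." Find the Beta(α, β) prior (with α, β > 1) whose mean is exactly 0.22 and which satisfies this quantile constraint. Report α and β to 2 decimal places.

α ≈ 37.69, β ≈ 133.62

With mean 0.22 fixed, write α = 0.22s, β = 0.78s where s = α+β.
Need P(θ < 0.17) = 0.05 under Beta(0.22s, 0.78s). Normal approximation: (q−m)/√(m(1−m)/s) ≈ z_{0.05} = -1.64, so s ≈ 0.22·0.78·(-1.64)²/(0.17−0.22)² = 185.7.
At s = 185.7: P(θ<0.17) ≈ 0.043. Adjusting to match 0.05 gives s ≈ 171.31.
So α = 0.22·171.31 ≈ 37.69, β = 0.78·171.31 ≈ 133.62.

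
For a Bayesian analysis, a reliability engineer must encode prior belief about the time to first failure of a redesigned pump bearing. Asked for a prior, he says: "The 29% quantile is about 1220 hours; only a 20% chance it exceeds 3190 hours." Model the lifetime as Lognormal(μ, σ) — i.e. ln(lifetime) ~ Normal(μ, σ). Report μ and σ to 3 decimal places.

If T ~ Lognormal(μ,σ) then ln T ~ Normal(μ,σ), so the p-quantile of ln T is μ + z_p·σ.
ln(1220) = 7.107 and ln(3190) = 8.068; z_{0.29} = -0.5534, z_{0.8} = 0.8416.
σ = (8.068 − 7.107)/(0.8416 − (-0.5534)) = 0.689.
μ = 7.107 − (-0.5534)·0.689 = 7.488.

μ ≈ 7.488, σ ≈ 0.689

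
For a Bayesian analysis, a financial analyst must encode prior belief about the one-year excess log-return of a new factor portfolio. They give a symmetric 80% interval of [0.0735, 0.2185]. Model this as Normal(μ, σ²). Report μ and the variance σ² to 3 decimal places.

A symmetric 80% interval runs μ ± z·σ with z = 1.282.
Half-width = 0.0725, so σ = 0.0725/1.282 = 0.0566 and σ² = 0.003.
μ is the interval midpoint, 0.146.

μ = 0.146, σ² = 0.003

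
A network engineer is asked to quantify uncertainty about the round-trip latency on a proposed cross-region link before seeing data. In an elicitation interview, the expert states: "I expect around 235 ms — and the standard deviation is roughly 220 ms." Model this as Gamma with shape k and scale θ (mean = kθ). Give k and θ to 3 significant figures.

k ≈ 1.14, θ ≈ 206

For Gamma(k, scale θ): mean = kθ, variance = kθ², so CV = 1/√k.
CV = SD/mean = 220/235 = 0.9362, hence k = 1/CV² = 1.14.
Then θ = mean/k = 235/1.14 = 206.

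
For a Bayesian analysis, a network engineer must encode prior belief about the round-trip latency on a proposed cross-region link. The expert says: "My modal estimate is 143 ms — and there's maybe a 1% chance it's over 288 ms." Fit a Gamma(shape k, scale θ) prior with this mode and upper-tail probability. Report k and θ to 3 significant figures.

k ≈ 11, θ ≈ 14.3

Gamma(k,θ) with k>1 has mode (k−1)θ, so θ = 143/(k−1).
Need P(X < 288) = 0.99 with θ tied to k this way. Start at k = 2, θ = 143: P(X<288) ≈ 0.598.
Too low — raise k to concentrate. Iterating converges to k ≈ 11.
Then θ = 143/(11−1) ≈ 14.3.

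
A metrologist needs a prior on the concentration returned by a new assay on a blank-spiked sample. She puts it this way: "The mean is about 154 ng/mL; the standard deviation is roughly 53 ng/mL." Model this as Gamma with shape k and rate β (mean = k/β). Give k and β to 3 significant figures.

For Gamma(k, rate β): mean = k/β, variance = k/β², so CV = 1/√k.
CV = SD/mean = 53/154 = 0.3442, hence k = 1/CV² = 8.44.
Then β = k/mean = 8.44/154 = 0.0548.

k ≈ 8.44, β ≈ 0.0548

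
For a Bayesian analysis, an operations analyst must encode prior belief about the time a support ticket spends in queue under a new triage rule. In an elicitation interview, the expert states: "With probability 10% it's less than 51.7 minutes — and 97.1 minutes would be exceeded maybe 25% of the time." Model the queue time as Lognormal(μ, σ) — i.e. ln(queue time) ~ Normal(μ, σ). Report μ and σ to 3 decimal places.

If T ~ Lognormal(μ,σ) then ln T ~ Normal(μ,σ), so the p-quantile of ln T is μ + z_p·σ.
ln(51.7) = 3.945 and ln(97.1) = 4.576; z_{0.1} = -1.282, z_{0.75} = 0.6745.
σ = (4.576 − 3.945)/(0.6745 − (-1.282)) = 0.322.
μ = 3.945 − (-1.282)·0.322 = 4.358.

μ ≈ 4.358, σ ≈ 0.322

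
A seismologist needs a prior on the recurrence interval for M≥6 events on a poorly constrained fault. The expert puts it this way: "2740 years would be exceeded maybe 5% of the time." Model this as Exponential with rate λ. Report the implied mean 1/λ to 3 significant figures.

P(T > 2740.0) = e^(−λ·2740.0) = 0.05, so λ = −ln(0.05)/2740.0 = 0.00109.
Mean = 1/λ = 915 years.

mean ≈ 915 years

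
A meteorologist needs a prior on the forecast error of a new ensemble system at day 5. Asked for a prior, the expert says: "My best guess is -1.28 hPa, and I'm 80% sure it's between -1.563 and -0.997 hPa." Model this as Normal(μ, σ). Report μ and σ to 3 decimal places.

μ = -1.280, σ = 0.221

A symmetric 80% interval runs μ ± z·σ with z = 1.282.
Half-width = 0.283, so σ = 0.283/1.282 = 0.221.
μ is the stated best guess, -1.280.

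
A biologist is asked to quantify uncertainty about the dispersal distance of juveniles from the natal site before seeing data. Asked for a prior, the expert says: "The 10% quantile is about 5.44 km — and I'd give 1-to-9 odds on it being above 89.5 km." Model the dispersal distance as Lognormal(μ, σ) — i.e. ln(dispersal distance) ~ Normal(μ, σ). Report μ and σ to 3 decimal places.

μ ≈ 3.094, σ ≈ 1.093

If T ~ Lognormal(μ,σ) then ln T ~ Normal(μ,σ), so the p-quantile of ln T is μ + z_p·σ.
ln(5.44) = 1.694 and ln(89.5) = 4.494; z_{0.1} = -1.282, z_{0.9} = 1.282.
σ = (4.494 − 1.694)/(1.282 − (-1.282)) = 1.093.
μ = 1.694 − (-1.282)·1.093 = 3.094.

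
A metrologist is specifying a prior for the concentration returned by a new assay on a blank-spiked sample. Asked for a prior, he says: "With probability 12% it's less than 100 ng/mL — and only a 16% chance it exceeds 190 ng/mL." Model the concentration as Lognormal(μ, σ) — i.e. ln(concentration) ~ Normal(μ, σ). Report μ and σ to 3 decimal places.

μ ≈ 4.953, σ ≈ 0.296

If T ~ Lognormal(μ,σ) then ln T ~ Normal(μ,σ), so the p-quantile of ln T is μ + z_p·σ.
ln(100) = 4.605 and ln(190) = 5.247; z_{0.12} = -1.175, z_{0.84} = 0.9945.
σ = (5.247 − 4.605)/(0.9945 − (-1.175)) = 0.296.
μ = 4.605 − (-1.175)·0.296 = 4.953.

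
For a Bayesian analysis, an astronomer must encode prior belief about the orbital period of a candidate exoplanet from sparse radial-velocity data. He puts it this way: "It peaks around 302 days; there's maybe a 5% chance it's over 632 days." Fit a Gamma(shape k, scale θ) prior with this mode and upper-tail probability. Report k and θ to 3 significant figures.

Gamma(k,θ) with k>1 has mode (k−1)θ, so θ = 302/(k−1).
Need P(X < 632) = 0.95 with θ tied to k this way. Start at k = 2, θ = 302: P(X<632) ≈ 0.619.
Too low — raise k to concentrate. Iterating converges to k ≈ 6.07.
Then θ = 302/(6.07−1) ≈ 59.6.

k ≈ 6.07, θ ≈ 59.6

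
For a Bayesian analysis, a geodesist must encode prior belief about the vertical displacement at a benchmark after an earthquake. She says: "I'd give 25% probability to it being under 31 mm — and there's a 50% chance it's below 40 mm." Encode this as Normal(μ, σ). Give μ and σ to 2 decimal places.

The p-quantile of Normal(μ,σ) is μ + z_p·σ, with z_{0.25} = -0.6745 and z_{0.5} = 0.
Eliminate σ: μ = (z₂·x₁ − z₁·x₂)/(z₂ − z₁) = (0·31 − (-0.6745)·40)/0.6745 = 40.00.
Then σ = (x₂ − x₁)/(z₂ − z₁) = (40 − 31)/0.6745 = 13.34.

μ = 40.00, σ = 13.34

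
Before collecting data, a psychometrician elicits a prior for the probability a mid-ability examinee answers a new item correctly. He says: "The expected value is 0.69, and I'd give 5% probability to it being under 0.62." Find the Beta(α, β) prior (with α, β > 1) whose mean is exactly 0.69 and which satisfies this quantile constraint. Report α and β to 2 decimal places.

With mean 0.69 fixed, write α = 0.69s, β = 0.31s where s = α+β.
Need P(θ < 0.62) = 0.05 under Beta(0.69s, 0.31s). Normal approximation: (q−m)/√(m(1−m)/s) ≈ z_{0.05} = -1.64, so s ≈ 0.69·0.31·(-1.64)²/(0.62−0.69)² = 118.1.
At s = 118.1: P(θ<0.62) ≈ 0.054. Adjusting to match 0.05 gives s ≈ 123.25.
So α = 0.69·123.25 ≈ 85.05, β = 0.31·123.25 ≈ 38.21.

α ≈ 85.05, β ≈ 38.21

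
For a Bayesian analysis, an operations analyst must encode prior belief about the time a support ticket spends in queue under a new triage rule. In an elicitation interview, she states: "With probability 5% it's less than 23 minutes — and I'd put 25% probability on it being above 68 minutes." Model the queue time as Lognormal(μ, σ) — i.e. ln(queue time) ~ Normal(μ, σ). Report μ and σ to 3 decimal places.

μ ≈ 3.904, σ ≈ 0.467

If T ~ Lognormal(μ,σ) then ln T ~ Normal(μ,σ), so the p-quantile of ln T is μ + z_p·σ.
ln(23) = 3.135 and ln(68) = 4.22; z_{0.05} = -1.645, z_{0.75} = 0.6745.
σ = (4.22 − 3.135)/(0.6745 − (-1.645)) = 0.467.
μ = 3.135 − (-1.645)·0.467 = 3.904.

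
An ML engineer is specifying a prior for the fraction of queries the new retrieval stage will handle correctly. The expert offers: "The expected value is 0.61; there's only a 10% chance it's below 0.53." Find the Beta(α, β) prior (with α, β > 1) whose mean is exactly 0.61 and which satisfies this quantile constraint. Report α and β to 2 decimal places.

With mean 0.61 fixed, write α = 0.61s, β = 0.39s where s = α+β.
Need P(θ < 0.53) = 0.1 under Beta(0.61s, 0.39s). Normal approximation: (q−m)/√(m(1−m)/s) ≈ z_{0.1} = -1.28, so s ≈ 0.61·0.39·(-1.28)²/(0.53−0.61)² = 61.1.
At s = 61.1: P(θ<0.53) ≈ 0.101. Adjusting to match 0.1 gives s ≈ 61.87.
So α = 0.61·61.87 ≈ 37.74, β = 0.39·61.87 ≈ 24.13.

α ≈ 37.74, β ≈ 24.13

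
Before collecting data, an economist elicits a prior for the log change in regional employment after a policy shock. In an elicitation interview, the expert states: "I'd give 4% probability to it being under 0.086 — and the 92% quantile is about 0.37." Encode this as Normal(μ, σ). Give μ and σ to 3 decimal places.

The p-quantile of Normal(μ,σ) is μ + z_p·σ, with z_{0.04} = -1.751 and z_{0.92} = 1.405.
Eliminate σ: μ = (z₂·x₁ − z₁·x₂)/(z₂ − z₁) = (1.405·0.086 − (-1.751)·0.37)/3.156 = 0.244.
Then σ = (x₂ − x₁)/(z₂ − z₁) = (0.37 − 0.086)/3.156 = 0.090.

μ = 0.244, σ = 0.090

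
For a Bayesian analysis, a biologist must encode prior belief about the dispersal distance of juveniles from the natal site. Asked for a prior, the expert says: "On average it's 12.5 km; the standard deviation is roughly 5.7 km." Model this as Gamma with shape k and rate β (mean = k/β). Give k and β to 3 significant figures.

For Gamma(k, rate β): mean = k/β, variance = k/β², so CV = 1/√k.
CV = SD/mean = 5.7/12.5 = 0.456, hence k = 1/CV² = 4.81.
Then β = k/mean = 4.81/12.5 = 0.385.

k ≈ 4.81, β ≈ 0.385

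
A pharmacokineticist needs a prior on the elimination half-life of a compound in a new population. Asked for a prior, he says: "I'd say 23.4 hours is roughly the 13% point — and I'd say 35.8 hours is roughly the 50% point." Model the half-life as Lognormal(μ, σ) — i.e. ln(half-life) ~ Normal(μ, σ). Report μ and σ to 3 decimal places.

If T ~ Lognormal(μ,σ) then ln T ~ Normal(μ,σ), so the p-quantile of ln T is μ + z_p·σ.
ln(23.4) = 3.153 and ln(35.8) = 3.578; z_{0.13} = -1.126, z_{0.5} = 0.
σ = (3.578 − 3.153)/(0 − (-1.126)) = 0.377.
μ = 3.153 − (-1.126)·0.377 = 3.578.

μ ≈ 3.578, σ ≈ 0.377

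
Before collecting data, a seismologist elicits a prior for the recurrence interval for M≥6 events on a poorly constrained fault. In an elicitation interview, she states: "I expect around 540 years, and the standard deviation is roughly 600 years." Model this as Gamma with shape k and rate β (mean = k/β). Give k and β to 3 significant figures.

k ≈ 0.81, β ≈ 0.0015

For Gamma(k, rate β): mean = k/β, variance = k/β², so CV = 1/√k.
CV = SD/mean = 600/540 = 1.111, hence k = 1/CV² = 0.81.
Then β = k/mean = 0.81/540 = 0.0015.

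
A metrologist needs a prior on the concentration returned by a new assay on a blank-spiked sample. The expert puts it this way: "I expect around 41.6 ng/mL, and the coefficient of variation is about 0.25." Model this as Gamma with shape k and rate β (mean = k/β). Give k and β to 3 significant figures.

For Gamma(k, rate β): mean = k/β, variance = k/β², so CV = 1/√k.
CV = 0.25, hence k = 1/CV² = 16.
Then β = k/mean = 16/41.6 = 0.385.

k ≈ 16, β ≈ 0.385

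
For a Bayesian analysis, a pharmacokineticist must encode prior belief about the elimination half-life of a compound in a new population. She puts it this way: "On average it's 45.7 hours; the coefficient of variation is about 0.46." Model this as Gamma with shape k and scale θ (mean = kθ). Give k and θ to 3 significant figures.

k ≈ 4.73, θ ≈ 9.67

For Gamma(k, scale θ): mean = kθ, variance = kθ², so CV = 1/√k.
CV = 0.46, hence k = 1/CV² = 4.73.
Then θ = mean/k = 45.7/4.73 = 9.67.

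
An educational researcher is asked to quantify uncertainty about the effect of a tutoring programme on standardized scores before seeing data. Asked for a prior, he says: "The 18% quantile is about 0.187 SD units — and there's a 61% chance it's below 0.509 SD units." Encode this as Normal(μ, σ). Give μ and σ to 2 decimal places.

μ = 0.43, σ = 0.27

For Normal(μ,σ), the p-quantile is μ + z_p·σ. Here z_{0.18} = -0.9154, z_{0.61} = 0.2793.
So 0.187 = μ − 0.9154σ and 0.509 = μ + 0.2793σ.
Subtracting: σ = (0.509 − 0.187)/(0.2793 − (-0.9154)) = 0.27.
Then μ = 0.187 − (-0.9154)·0.27 = 0.43.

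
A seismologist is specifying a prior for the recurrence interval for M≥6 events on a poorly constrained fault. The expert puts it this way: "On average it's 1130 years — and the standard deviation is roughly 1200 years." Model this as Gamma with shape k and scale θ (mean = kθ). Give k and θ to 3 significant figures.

For Gamma(k, scale θ): mean = kθ, variance = kθ², so CV = 1/√k.
CV = SD/mean = 1200/1130 = 1.062, hence k = 1/CV² = 0.887.
Then θ = mean/k = 1130/0.887 = 1270.

k ≈ 0.887, θ ≈ 1270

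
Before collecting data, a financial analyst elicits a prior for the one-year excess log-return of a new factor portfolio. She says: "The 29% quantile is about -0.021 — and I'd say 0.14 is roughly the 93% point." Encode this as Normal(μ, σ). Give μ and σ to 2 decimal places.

μ = 0.02, σ = 0.08

The p-quantile of Normal(μ,σ) is μ + z_p·σ, with z_{0.29} = -0.5534 and z_{0.93} = 1.476.
Eliminate σ: μ = (z₂·x₁ − z₁·x₂)/(z₂ − z₁) = (1.476·-0.021 − (-0.5534)·0.14)/2.029 = 0.02.
Then σ = (x₂ − x₁)/(z₂ − z₁) = (0.14 − -0.021)/2.029 = 0.08.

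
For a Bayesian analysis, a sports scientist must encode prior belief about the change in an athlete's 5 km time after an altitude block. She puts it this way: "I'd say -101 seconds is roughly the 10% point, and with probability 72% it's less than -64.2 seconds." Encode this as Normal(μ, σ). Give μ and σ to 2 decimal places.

For Normal(μ,σ), the p-quantile is μ + z_p·σ. Here z_{0.1} = -1.282, z_{0.72} = 0.5828.
So -101 = μ − 1.282σ and -64.2 = μ + 0.5828σ.
Subtracting: σ = (-64.2 − -101)/(0.5828 − (-1.282)) = 19.74.
Then μ = -101 − (-1.282)·19.74 = -75.70.

μ = -75.70, σ = 19.74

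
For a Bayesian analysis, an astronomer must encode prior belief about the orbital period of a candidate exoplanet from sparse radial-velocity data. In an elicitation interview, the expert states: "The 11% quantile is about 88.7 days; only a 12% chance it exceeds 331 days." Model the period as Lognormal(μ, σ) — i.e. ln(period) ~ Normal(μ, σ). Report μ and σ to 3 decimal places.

If T ~ Lognormal(μ,σ) then ln T ~ Normal(μ,σ), so the p-quantile of ln T is μ + z_p·σ.
ln(88.7) = 4.485 and ln(331) = 5.802; z_{0.11} = -1.227, z_{0.88} = 1.175.
σ = (5.802 − 4.485)/(1.175 − (-1.227)) = 0.548.
μ = 4.485 − (-1.227)·0.548 = 5.158.

μ ≈ 5.158, σ ≈ 0.548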